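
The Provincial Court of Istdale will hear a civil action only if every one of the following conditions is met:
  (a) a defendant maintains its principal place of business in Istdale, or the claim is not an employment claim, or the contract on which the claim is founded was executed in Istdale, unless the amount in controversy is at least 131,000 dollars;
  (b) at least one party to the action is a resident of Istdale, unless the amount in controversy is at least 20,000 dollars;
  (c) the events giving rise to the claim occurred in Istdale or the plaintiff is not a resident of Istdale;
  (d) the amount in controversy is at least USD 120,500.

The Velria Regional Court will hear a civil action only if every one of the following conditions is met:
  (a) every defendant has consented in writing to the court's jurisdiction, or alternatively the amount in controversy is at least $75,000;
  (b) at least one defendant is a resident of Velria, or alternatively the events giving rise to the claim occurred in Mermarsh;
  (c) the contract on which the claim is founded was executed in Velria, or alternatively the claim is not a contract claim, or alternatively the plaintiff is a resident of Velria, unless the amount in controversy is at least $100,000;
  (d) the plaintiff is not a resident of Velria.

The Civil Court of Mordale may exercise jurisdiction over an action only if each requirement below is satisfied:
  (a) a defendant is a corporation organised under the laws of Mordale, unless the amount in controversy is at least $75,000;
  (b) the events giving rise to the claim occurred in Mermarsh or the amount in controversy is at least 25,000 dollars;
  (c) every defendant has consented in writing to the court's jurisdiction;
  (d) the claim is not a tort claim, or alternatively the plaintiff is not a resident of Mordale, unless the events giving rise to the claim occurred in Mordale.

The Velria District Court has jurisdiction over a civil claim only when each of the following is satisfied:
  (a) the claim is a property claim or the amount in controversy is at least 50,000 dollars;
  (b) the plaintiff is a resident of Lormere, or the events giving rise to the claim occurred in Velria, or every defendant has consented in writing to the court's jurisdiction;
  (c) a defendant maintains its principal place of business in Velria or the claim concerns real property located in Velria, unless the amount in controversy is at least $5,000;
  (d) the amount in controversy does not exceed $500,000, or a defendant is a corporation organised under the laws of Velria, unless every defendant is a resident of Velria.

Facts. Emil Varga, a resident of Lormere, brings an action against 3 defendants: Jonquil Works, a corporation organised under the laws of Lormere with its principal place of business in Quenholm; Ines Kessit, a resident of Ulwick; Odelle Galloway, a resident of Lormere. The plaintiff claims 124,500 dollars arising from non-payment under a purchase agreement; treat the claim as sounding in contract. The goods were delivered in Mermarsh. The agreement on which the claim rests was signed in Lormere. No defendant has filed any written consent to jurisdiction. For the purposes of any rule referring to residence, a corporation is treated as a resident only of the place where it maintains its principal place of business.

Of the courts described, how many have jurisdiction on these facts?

The Provincial Court of Istdale:
  (a) The claim is a contract claim, not an employment claim, so one alternative holds. Met.
  (b) No party resides in Istdale. However, the amount in controversy is 124,500 dollars, which meets the $20,000 floor, so the 'unless' proviso supplies this condition. Condition met.
  (c) The plaintiff resides in Lormere, which is not Istdale, so this disjunct is met. Met.
  (d) The amount in controversy is 124,500 dollars, which meets the 120,500 dollars floor. Met.
  → Jurisdiction lies.
The Velria Regional Court:
  (a) The amount in controversy is $124,500, which meets the 75,000 dollars floor, so this disjunct is met. Satisfied.
  (b) The operative events occurred in Mermarsh, so one alternative holds. Met.
  (c) The contract was executed in Lormere, not Velria; the claim is a contract claim; the plaintiff resides in Lormere, not Velria — no alternative holds. But the amount in controversy is USD 124,500, which meets the USD 100,000 floor, and the 'unless' clause therefore excuses the requirement. Satisfied.
  (d) The plaintiff resides in Lormere, which is not Velria. Satisfied.
  → Every requirement is satisfied — jurisdiction.
The Civil Court of Mordale:
  (a) The corporate defendant(s) are organised in Lormere, not Mordale. However, the amount in controversy is USD 124,500, which meets the 75,000 dollars floor, so the 'unless' proviso supplies this condition. Met.
  (b) The operative events occurred in Mermarsh — that alternative is enough. Condition met.
  (c) No such written consent has been filed. Condition not met.
  (d) The claim is a contract claim, not a tort claim, so one alternative holds. Met.
  → Not every requirement is met — no jurisdiction.
The Velria District Court:
  (a) The amount in controversy is $124,500, which meets the USD 50,000 floor, which satisfies one of the alternatives. Satisfied.
  (b) The plaintiff resides in Lormere, so this disjunct is met. Met.
  (c) The corporate defendant(s) have their principal place of business in Quenholm, not Velria; the claim does not concern real property — no alternative holds. The proviso rescues it, though: the amount in controversy is $124,500, which meets the 5,000 dollars floor. Met.
  (d) The amount in controversy is $124,500, within the $500,000 ceiling, so this disjunct is met. Met.
  → All conditions met; jurisdiction exists.
Courts with jurisdiction: the Provincial Court of Istdale, the Velria Regional Court, the Velria District Court — 3 in total.

3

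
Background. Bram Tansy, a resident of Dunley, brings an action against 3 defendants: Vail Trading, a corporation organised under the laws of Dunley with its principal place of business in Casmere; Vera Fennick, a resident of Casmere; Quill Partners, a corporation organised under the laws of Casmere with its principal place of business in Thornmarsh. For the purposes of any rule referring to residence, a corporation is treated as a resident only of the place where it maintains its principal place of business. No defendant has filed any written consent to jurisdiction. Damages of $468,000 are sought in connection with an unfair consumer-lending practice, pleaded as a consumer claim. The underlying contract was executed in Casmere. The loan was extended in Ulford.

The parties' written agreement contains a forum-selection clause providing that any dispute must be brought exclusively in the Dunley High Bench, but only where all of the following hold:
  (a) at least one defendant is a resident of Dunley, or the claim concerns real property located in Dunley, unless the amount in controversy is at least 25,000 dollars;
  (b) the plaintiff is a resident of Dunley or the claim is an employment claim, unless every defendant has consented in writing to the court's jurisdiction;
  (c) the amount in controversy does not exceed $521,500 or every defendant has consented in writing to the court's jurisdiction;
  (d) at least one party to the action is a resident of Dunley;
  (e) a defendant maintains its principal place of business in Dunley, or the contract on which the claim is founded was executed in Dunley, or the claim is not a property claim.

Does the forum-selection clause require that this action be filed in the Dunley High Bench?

The Dunley High Bench:
  (a) No defendant resides in Dunley (they reside in Casmere, Casmere, Thornmarsh); the claim does not concern real property — none of the alternatives is met. The proviso rescues it, though: the amount in controversy is USD 468,000, which meets the 25,000 dollars floor. Met.
  (b) The plaintiff resides in Dunley, so one alternative holds. Satisfied.
  (c) The amount in controversy is USD 468,000, within the 521,500 dollars ceiling, so this disjunct is met. Satisfied.
  (d) Bram Tansy resides in Dunley. Satisfied.
  (e) The claim is a consumer claim, not a property claim, which satisfies one of the alternatives. Met.
  → The clause applies.

Yes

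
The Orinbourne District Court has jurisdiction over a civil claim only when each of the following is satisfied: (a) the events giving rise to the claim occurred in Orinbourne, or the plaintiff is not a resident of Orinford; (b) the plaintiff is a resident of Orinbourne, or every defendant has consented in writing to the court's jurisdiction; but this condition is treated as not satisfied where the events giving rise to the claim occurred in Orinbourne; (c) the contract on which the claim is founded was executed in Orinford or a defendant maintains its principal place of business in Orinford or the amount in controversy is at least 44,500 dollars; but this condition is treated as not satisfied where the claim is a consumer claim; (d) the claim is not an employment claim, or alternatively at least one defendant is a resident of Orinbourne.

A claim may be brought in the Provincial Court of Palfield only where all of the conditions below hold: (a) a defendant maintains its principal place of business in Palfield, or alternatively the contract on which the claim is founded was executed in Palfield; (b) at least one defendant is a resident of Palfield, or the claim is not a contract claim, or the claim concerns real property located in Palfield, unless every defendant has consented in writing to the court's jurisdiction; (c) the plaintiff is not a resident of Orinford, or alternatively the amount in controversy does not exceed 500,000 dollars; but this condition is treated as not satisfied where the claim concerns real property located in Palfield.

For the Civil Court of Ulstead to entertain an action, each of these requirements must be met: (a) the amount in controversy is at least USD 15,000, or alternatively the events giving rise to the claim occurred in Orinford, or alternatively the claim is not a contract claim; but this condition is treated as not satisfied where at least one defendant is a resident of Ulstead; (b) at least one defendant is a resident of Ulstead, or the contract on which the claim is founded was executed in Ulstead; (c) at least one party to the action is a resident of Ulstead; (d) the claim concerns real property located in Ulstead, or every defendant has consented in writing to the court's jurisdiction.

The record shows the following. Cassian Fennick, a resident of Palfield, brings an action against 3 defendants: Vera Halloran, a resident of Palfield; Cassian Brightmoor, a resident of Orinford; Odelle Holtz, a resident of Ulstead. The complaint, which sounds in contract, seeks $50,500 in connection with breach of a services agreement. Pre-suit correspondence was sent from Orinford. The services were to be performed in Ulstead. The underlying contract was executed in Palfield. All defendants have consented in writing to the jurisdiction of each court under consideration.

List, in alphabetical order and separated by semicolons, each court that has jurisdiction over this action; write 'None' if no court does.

the Orinbourne District Court; the Provincial Court of Palfield

The Orinbourne District Court:
  (a) The plaintiff resides in Palfield, which is not Orinford, so this disjunct is met. Condition met.
  (b) Every defendant has filed written consent, which satisfies one of the alternatives. And the carve-out is inapplicable — the operative events occurred in Ulstead, not Orinbourne. Condition met.
  (c) The amount in controversy is USD 50,500, which meets the $44,500 floor, so one alternative holds. The carve-out does not apply: the claim is a contract claim, not a consumer claim. Met.
  (d) The claim is a contract claim, not an employment claim, so this disjunct is met. Met.
  → Jurisdiction lies.
The Provincial Court of Palfield:
  (a) The contract was executed in Palfield, so one alternative holds. Met.
  (b) Vera Halloran resides in Palfield, so this disjunct is met. Met.
  (c) The plaintiff resides in Palfield, which is not Orinford, which satisfies one of the alternatives. And the carve-out is inapplicable — the claim does not concern real property. Condition met.
  → Jurisdiction lies.
The Civil Court of Ulstead:
  (a) The amount in controversy is USD 50,500, which meets the 15,000 dollars floor — that alternative is enough. But the carve-out bites: Odelle Holtz resides in Ulstead. Condition not met.
  (b) Odelle Holtz resides in Ulstead, so this disjunct is met. Met.
  (c) Odelle Holtz resides in Ulstead. Condition met.
  (d) Every defendant has filed written consent — that alternative is enough. Met.
  → Not every requirement is met — no jurisdiction.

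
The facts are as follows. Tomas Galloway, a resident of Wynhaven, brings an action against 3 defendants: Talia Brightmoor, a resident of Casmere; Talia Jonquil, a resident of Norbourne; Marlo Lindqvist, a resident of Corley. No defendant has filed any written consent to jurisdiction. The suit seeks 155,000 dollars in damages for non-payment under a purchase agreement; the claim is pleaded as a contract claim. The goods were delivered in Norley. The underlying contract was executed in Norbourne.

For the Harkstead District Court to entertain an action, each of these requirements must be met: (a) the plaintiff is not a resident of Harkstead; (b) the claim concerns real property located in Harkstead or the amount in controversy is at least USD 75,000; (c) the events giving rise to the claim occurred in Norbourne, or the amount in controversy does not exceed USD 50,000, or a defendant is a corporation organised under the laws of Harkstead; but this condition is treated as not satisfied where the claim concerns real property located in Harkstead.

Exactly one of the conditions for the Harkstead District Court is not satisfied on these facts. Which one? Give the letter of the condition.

The Harkstead District Court:
  (a) The plaintiff resides in Wynhaven, which is not Harkstead. Met.
  (b) The amount in controversy is 155,000 dollars, which meets the USD 75,000 floor, so this disjunct is met. Satisfied.
  (c) The operative events occurred in Norley, not Norbourne; the amount in controversy is USD 155,000, above the 50,000 dollars ceiling; no defendant is a corporation — every alternative fails. Not met.
Only condition (c) fails.

(c)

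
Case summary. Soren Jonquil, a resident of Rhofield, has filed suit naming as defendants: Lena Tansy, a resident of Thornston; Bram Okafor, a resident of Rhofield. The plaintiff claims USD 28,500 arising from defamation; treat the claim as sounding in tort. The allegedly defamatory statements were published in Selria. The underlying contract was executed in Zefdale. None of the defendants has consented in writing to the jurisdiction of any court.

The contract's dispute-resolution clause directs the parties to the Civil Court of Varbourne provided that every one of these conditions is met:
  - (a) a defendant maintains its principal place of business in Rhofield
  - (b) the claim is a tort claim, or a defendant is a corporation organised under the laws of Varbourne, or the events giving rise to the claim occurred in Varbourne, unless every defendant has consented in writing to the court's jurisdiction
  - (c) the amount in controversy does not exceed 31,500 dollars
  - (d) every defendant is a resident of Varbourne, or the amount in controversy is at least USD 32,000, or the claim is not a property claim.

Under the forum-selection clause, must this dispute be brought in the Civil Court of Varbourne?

No

The Civil Court of Varbourne:
  (a) No defendant is a corporation. Not satisfied.
  (b) The claim is a tort claim — that alternative is enough. Satisfied.
  (c) The amount in controversy is 28,500 dollars, within the USD 31,500 ceiling. Met.
  (d) The claim is a tort claim, not a property claim — that alternative is enough. Satisfied.
  → The clause does not apply.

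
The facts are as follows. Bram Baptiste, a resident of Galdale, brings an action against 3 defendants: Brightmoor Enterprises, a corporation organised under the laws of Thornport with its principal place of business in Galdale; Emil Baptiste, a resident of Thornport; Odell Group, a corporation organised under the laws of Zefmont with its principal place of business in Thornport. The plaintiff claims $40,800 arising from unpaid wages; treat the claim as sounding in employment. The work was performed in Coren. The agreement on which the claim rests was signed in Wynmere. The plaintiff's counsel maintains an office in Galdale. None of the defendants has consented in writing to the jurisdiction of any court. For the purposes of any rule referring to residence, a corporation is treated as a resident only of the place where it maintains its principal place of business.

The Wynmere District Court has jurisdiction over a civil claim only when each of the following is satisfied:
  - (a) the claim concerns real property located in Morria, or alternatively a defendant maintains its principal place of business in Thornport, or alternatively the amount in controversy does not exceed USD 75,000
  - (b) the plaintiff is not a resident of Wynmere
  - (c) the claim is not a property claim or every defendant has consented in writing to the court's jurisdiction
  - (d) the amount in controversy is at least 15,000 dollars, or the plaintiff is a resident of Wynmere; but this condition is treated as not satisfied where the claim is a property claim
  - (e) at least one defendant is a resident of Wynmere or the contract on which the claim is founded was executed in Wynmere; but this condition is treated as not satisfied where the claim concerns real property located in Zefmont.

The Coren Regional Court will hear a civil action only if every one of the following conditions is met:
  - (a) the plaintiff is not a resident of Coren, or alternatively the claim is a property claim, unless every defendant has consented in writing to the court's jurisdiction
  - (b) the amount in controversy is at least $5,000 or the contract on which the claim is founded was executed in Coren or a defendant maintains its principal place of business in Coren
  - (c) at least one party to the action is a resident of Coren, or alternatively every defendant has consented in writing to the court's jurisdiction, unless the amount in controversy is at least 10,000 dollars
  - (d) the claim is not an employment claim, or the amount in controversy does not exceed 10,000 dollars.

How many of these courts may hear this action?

The Wynmere District Court:
  (a) Odell Group has its principal place of business in Thornport — that alternative is enough. Satisfied.
  (b) The plaintiff resides in Galdale, which is not Wynmere. Met.
  (c) The claim is an employment claim, not a property claim, which satisfies one of the alternatives. Satisfied.
  (d) The amount in controversy is 40,800 dollars, which meets the USD 15,000 floor, which satisfies one of the alternatives. The exception is not triggered, since the claim is an employment claim, not a property claim. Condition met.
  (e) The contract was executed in Wynmere — that alternative is enough. And the carve-out is inapplicable — the claim does not concern real property. Condition met.
  → The court has jurisdiction.
The Coren Regional Court:
  (a) The plaintiff resides in Galdale, which is not Coren, so this disjunct is met. Condition met.
  (b) The amount in controversy is USD 40,800, which meets the $5,000 floor, which satisfies one of the alternatives. Met.
  (c) No party resides in Coren; no such written consent has been filed — every alternative fails. However, the amount in controversy is USD 40,800, which meets the 10,000 dollars floor, so the 'unless' proviso supplies this condition. Satisfied.
  (d) The claim is an employment claim; the amount in controversy is USD 40,800, above the $10,000 ceiling — no alternative holds. Not satisfied.
  → The court lacks jurisdiction.
Courts with jurisdiction: the Wynmere District Court — 1 in total.

1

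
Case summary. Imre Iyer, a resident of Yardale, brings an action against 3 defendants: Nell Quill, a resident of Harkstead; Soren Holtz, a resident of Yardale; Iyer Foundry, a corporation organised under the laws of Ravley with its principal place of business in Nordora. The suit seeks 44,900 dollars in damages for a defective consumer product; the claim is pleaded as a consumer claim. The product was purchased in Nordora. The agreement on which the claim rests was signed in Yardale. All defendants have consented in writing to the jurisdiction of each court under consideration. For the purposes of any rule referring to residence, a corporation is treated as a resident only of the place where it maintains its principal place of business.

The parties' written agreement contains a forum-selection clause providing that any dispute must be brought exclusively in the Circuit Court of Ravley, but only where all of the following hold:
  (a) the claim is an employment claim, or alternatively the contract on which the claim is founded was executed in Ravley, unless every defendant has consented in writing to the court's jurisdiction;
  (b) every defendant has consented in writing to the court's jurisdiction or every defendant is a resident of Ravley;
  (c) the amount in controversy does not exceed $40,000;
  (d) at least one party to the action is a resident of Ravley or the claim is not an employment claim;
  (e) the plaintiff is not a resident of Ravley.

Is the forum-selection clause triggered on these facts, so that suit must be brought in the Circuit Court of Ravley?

The Circuit Court of Ravley:
  (a) The claim is a consumer claim, not an employment claim; the contract was executed in Yardale, not Ravley — none of the alternatives is met. But every defendant has filed written consent, and the 'unless' clause therefore excuses the requirement. Met.
  (b) Every defendant has filed written consent, which satisfies one of the alternatives. Satisfied.
  (c) The amount in controversy is 44,900 dollars, above the $40,000 ceiling. Not met.
  (d) The claim is a consumer claim, not an employment claim, so this disjunct is met. Satisfied.
  (e) The plaintiff resides in Yardale, which is not Ravley. Condition met.
  → Forum clause is not triggered.

No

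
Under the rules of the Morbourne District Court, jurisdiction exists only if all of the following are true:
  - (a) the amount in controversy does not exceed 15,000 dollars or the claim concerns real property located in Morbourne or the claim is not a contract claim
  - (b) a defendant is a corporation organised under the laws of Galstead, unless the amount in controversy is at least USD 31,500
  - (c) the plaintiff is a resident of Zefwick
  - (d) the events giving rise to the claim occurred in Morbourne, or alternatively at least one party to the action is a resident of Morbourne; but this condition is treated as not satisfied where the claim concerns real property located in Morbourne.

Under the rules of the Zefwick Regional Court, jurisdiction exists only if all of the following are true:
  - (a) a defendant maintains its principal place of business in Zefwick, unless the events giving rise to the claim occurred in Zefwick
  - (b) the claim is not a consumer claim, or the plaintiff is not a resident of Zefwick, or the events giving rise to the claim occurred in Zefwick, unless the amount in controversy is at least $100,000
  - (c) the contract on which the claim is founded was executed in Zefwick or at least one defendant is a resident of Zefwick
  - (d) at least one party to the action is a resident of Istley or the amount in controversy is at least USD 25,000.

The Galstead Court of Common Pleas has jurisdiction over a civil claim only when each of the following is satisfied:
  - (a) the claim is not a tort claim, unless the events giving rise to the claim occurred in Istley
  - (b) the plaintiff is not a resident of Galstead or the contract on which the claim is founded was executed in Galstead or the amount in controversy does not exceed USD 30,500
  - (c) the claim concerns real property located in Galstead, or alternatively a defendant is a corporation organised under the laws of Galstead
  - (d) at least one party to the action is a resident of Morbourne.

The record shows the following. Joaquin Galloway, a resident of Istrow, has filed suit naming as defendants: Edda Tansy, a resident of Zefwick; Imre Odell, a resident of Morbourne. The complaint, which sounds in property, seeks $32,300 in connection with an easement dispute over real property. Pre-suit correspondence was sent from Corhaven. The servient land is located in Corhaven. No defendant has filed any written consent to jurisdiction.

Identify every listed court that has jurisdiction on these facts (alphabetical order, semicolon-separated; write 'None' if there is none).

None

The Morbourne District Court:
  (a) The claim is a property claim, not a contract claim, so this disjunct is met. Condition met.
  (b) No defendant is a corporation. The proviso rescues it, though: the amount in controversy is 32,300 dollars, which meets the 31,500 dollars floor. Satisfied.
  (c) The plaintiff resides in Istrow, not Zefwick. Condition not met.
  (d) Imre Odell resides in Morbourne — that alternative is enough. And the carve-out is inapplicable — the property lies in Corhaven, not Morbourne. Satisfied.
  → The court lacks jurisdiction.
The Zefwick Regional Court:
  (a) No defendant is a corporation. And the operative events occurred in Corhaven, not Zefwick, so the proviso does not save it. Not met.
  (b) The claim is a property claim, not a consumer claim, so one alternative holds. Met.
  (c) Edda Tansy resides in Zefwick, so one alternative holds. Met.
  (d) The amount in controversy is $32,300, which meets the $25,000 floor — that alternative is enough. Condition met.
  → At least one condition fails; no jurisdiction.
The Galstead Court of Common Pleas:
  (a) The claim is a property claim, not a tort claim. Condition met.
  (b) The plaintiff resides in Istrow, which is not Galstead, which satisfies one of the alternatives. Satisfied.
  (c) The property lies in Corhaven, not Galstead; no defendant is a corporation — no alternative holds. Not met.
  (d) Imre Odell resides in Morbourne. Condition met.
  → At least one condition fails; no jurisdiction.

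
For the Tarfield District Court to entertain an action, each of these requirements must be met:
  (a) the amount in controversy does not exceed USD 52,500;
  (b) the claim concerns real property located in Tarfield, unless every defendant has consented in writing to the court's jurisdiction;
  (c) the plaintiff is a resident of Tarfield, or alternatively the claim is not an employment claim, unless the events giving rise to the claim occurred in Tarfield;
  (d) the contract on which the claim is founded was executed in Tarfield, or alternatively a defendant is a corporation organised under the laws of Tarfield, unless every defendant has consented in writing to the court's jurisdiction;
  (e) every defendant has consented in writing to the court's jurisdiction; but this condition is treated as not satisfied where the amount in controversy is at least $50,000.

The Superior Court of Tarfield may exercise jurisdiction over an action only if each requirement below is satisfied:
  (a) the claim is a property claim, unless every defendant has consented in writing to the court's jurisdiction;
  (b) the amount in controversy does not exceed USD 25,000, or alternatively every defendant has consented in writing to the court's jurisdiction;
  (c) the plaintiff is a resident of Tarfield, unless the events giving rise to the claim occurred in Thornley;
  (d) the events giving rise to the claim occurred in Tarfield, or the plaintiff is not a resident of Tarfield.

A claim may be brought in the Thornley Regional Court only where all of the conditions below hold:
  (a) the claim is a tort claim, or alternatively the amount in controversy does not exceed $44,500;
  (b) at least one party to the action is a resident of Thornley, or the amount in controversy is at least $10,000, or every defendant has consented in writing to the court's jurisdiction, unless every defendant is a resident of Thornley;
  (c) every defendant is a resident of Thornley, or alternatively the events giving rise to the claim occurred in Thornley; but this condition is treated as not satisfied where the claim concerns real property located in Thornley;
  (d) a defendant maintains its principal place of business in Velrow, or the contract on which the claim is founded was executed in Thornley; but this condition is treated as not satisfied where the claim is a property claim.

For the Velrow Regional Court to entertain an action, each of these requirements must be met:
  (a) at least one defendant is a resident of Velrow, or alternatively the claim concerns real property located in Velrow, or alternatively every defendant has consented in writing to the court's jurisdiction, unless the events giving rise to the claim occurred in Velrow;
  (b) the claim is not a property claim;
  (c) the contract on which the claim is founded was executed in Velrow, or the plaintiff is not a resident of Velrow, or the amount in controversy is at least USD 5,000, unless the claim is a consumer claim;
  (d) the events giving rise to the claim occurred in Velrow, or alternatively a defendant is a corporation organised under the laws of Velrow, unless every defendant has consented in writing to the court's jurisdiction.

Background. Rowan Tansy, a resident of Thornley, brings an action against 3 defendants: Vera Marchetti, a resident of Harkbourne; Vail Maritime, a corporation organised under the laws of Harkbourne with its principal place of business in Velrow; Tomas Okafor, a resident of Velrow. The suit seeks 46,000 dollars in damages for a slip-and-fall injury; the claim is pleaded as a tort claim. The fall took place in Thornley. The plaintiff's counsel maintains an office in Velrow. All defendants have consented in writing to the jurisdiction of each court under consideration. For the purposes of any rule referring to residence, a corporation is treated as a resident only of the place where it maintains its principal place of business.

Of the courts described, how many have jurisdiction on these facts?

4

The Tarfield District Court:
  (a) The amount in controversy is USD 46,000, within the 52,500 dollars ceiling. Satisfied.
  (b) The claim does not concern real property. But every defendant has filed written consent, and the 'unless' clause therefore excuses the requirement. Satisfied.
  (c) The claim is a tort claim, not an employment claim, so this disjunct is met. Condition met.
  (d) No contract (and hence no place of execution) is alleged; the corporate defendant(s) are organised in Harkbourne, not Tarfield — none of the alternatives is met. But every defendant has filed written consent, and the 'unless' clause therefore excuses the requirement. Met.
  (e) Every defendant has filed written consent. The exception is not triggered, since the amount in controversy is USD 46,000, below the $50,000 floor. Condition met.
  → Jurisdiction lies.
The Superior Court of Tarfield:
  (a) The claim is a tort claim, not a property claim. But every defendant has filed written consent, and the 'unless' clause therefore excuses the requirement. Condition met.
  (b) Every defendant has filed written consent, so one alternative holds. Condition met.
  (c) The plaintiff resides in Thornley, not Tarfield. The proviso rescues it, though: the operative events occurred in Thornley. Met.
  (d) The plaintiff resides in Thornley, which is not Tarfield — that alternative is enough. Met.
  → The court has jurisdiction.
The Thornley Regional Court:
  (a) The claim is a tort claim — that alternative is enough. Condition met.
  (b) Rowan Tansy resides in Thornley, so one alternative holds. Satisfied.
  (c) The operative events occurred in Thornley — that alternative is enough. The carve-out does not apply: the claim does not concern real property. Met.
  (d) Vail Maritime has its principal place of business in Velrow, so this disjunct is met. The carve-out does not apply: the claim is a tort claim, not a property claim. Satisfied.
  → Every requirement is satisfied — jurisdiction.
The Velrow Regional Court:
  (a) Vail Maritime resides in Velrow — that alternative is enough. Condition met.
  (b) The claim is a tort claim, not a property claim. Condition met.
  (c) The plaintiff resides in Thornley, which is not Velrow, so one alternative holds. Condition met.
  (d) The operative events occurred in Thornley, not Velrow; the corporate defendant(s) are organised in Harkbourne, not Velrow — none of the alternatives is met. The proviso rescues it, though: every defendant has filed written consent. Condition met.
  → The court has jurisdiction.
Courts with jurisdiction: the Tarfield District Court, the Superior Court of Tarfield, the Thornley Regional Court, the Velrow Regional Court — 4 in total.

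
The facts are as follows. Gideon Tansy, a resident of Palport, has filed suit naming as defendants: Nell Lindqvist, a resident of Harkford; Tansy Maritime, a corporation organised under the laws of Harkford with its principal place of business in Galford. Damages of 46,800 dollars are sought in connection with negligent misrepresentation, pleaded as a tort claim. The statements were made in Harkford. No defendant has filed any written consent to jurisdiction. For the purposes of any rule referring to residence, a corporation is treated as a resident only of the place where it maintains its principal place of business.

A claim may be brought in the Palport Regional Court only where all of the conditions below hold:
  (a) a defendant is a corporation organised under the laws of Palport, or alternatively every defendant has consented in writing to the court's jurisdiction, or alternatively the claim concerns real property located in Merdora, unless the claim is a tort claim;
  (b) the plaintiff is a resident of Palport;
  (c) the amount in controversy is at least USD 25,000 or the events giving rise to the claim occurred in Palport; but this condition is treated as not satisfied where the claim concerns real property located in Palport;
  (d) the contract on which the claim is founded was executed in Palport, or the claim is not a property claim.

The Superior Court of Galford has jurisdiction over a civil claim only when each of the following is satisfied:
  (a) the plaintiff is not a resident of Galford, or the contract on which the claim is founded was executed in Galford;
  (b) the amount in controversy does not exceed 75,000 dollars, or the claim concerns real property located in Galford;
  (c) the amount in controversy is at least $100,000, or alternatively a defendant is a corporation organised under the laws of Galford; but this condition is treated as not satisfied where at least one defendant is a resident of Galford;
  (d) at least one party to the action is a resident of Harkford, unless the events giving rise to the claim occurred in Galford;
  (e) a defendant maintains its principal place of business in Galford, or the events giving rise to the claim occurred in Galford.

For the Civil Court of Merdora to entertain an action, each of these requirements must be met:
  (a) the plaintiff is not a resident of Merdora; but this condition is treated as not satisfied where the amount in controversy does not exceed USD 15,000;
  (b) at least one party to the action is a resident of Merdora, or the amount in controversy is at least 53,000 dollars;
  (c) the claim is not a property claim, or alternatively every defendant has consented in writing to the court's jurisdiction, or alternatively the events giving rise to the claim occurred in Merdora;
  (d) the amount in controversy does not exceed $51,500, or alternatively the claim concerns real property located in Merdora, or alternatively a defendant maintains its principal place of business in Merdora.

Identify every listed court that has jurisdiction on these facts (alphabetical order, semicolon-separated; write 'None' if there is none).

The Palport Regional Court:
  (a) The corporate defendant(s) are organised in Harkford, not Palport; no such written consent has been filed; the claim does not concern real property — none of the alternatives is met. However, the claim is a tort claim, so the 'unless' proviso supplies this condition. Condition met.
  (b) The plaintiff resides in Palport. Condition met.
  (c) The amount in controversy is 46,800 dollars, which meets the 25,000 dollars floor, which satisfies one of the alternatives. The exception is not triggered, since the claim does not concern real property. Condition met.
  (d) The claim is a tort claim, not a property claim — that alternative is enough. Met.
  → All conditions met; jurisdiction exists.
The Superior Court of Galford:
  (a) The plaintiff resides in Palport, which is not Galford, which satisfies one of the alternatives. Met.
  (b) The amount in controversy is USD 46,800, within the $75,000 ceiling — that alternative is enough. Condition met.
  (c) The amount in controversy is 46,800 dollars, below the USD 100,000 floor; the corporate defendant(s) are organised in Harkford, not Galford — every alternative fails. Not satisfied.
  (d) Nell Lindqvist resides in Harkford. Condition met.
  (e) Tansy Maritime has its principal place of business in Galford — that alternative is enough. Met.
  → At least one condition fails; no jurisdiction.
The Civil Court of Merdora:
  (a) The plaintiff resides in Palport, which is not Merdora. And the carve-out is inapplicable — the amount in controversy is $46,800, above the 15,000 dollars ceiling. Met.
  (b) No party resides in Merdora; the amount in controversy is USD 46,800, below the 53,000 dollars floor — every alternative fails. Not met.
  (c) The claim is a tort claim, not a property claim, so this disjunct is met. Met.
  (d) The amount in controversy is USD 46,800, within the $51,500 ceiling, so this disjunct is met. Met.
  → No jurisdiction.

the Palport Regional Court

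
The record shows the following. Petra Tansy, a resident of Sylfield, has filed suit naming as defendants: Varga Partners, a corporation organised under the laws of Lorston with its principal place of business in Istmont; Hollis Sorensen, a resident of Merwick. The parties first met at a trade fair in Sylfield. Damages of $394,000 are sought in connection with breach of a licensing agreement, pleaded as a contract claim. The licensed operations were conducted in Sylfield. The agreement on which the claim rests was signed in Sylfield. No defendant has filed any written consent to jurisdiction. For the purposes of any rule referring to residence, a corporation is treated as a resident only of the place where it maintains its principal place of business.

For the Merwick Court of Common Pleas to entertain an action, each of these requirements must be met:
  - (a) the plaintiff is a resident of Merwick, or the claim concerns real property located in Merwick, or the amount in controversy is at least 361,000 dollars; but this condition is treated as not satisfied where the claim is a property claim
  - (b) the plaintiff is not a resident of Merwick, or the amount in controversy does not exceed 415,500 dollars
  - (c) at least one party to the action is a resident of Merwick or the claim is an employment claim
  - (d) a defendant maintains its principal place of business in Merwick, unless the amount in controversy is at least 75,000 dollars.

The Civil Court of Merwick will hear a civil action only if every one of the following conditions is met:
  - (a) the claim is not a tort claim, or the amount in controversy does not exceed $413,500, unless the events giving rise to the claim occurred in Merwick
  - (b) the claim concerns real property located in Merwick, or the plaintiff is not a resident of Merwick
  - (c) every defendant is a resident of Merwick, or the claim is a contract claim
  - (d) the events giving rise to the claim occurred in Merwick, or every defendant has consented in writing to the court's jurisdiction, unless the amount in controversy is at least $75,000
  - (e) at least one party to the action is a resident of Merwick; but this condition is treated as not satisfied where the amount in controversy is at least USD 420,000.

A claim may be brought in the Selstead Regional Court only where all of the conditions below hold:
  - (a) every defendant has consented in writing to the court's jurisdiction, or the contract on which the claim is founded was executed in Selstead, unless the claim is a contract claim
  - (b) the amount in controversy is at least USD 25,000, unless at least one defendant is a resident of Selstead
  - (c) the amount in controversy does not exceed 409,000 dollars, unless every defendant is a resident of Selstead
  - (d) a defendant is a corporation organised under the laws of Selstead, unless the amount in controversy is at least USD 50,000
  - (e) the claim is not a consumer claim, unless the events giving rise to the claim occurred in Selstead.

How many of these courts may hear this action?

3

The Merwick Court of Common Pleas:
  (a) The amount in controversy is 394,000 dollars, which meets the USD 361,000 floor, so one alternative holds. The exception is not triggered, since the claim is a contract claim, not a property claim. Satisfied.
  (b) The plaintiff resides in Sylfield, which is not Merwick — that alternative is enough. Condition met.
  (c) Hollis Sorensen resides in Merwick, so this disjunct is met. Condition met.
  (d) The corporate defendant(s) have their principal place of business in Istmont, not Merwick. The proviso rescues it, though: the amount in controversy is $394,000, which meets the USD 75,000 floor. Satisfied.
  → All conditions met; jurisdiction exists.
The Civil Court of Merwick:
  (a) The claim is a contract claim, not a tort claim, so this disjunct is met. Met.
  (b) The plaintiff resides in Sylfield, which is not Merwick, which satisfies one of the alternatives. Satisfied.
  (c) The claim is a contract claim, so one alternative holds. Satisfied.
  (d) The operative events occurred in Sylfield, not Merwick; no such written consent has been filed — every alternative fails. However, the amount in controversy is $394,000, which meets the $75,000 floor, so the 'unless' proviso supplies this condition. Condition met.
  (e) Hollis Sorensen resides in Merwick. The exception is not triggered, since the amount in controversy is USD 394,000, below the $420,000 floor. Satisfied.
  → Jurisdiction lies.
The Selstead Regional Court:
  (a) No such written consent has been filed; the contract was executed in Sylfield, not Selstead — none of the alternatives is met. But the claim is a contract claim, and the 'unless' clause therefore excuses the requirement. Satisfied.
  (b) The amount in controversy is $394,000, which meets the USD 25,000 floor. Condition met.
  (c) The amount in controversy is 394,000 dollars, within the USD 409,000 ceiling. Condition met.
  (d) The corporate defendant(s) are organised in Lorston, not Selstead. However, the amount in controversy is 394,000 dollars, which meets the 50,000 dollars floor, so the 'unless' proviso supplies this condition. Satisfied.
  (e) The claim is a contract claim, not a consumer claim. Satisfied.
  → All conditions met; jurisdiction exists.
Courts with jurisdiction: the Merwick Court of Common Pleas, the Civil Court of Merwick, the Selstead Regional Court — 3 in total.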